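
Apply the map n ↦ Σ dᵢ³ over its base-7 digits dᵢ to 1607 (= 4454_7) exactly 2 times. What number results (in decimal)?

1607 = (4,4,5,4)_7 → 4³ + 4³ + 5³ + 4³ = 64 + 64 + 125 + 64 = 317
317 = (6,3,2)_7 → 6³ + 3³ + 2³ = 216 + 27 + 8 = 251

251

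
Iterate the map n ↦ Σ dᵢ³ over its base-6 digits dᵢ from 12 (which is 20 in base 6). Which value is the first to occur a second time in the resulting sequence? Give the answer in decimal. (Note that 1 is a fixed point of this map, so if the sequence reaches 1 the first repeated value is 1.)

12 = (2,0)_6 → 2³ + 0³ = 8
8 = (1,2)_6 → 1³ + 2³ = 9
9 = (1,3)_6 → 1³ + 3³ = 28
28 = (4,4)_6 → 4³ + 4³ = 128
128 = (3,3,2)_6 → 3³ + 3³ + 2³ = 62
62 = (1,4,2)_6 → 1³ + 4³ + 2³ = 73
73 = (2,0,1)_6 → 2³ + 0³ + 1³ = 9  — 9 already appeared earlier.

9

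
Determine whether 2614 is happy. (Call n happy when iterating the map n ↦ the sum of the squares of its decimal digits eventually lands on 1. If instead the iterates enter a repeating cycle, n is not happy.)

not happy

2614 → 2² + 6² + 1² + 4² = 57
57 → 5² + 7² = 74
74 → 7² + 4² = 65
65 → 6² + 5² = 61
61 → 6² + 1² = 37
37 → 3² + 7² = 58
58 → 5² + 8² = 89
89 → 8² + 9² = 145
145 → 1² + 4² + 5² = 42
42 → 4² + 2² = 20
20 → 2² + 0² = 4
4 → 4² = 16
16 → 1² + 6² = 37  — 37 already seen; the sequence cycles without reaching 1.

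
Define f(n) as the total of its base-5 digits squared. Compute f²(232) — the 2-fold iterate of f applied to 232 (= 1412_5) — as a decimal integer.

20

232 = (1,4,1,2)_5 → 1² + 4² + 1² + 2² = 1 + 16 + 1 + 4 = 22
22 = (4,2)_5 → 4² + 2² = 16 + 4 = 20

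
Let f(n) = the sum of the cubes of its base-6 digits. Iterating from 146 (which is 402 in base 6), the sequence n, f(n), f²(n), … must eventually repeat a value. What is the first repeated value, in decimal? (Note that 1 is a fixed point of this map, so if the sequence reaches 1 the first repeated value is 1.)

9

146 = (4,0,2)_6 → 4³ + 0³ + 2³ = 64 + 0 + 8 = 72
72 = (2,0,0)_6 → 2³ + 0³ + 0³ = 8 + 0 + 0 = 8
8 = (1,2)_6 → 1³ + 2³ = 1 + 8 = 9
9 = (1,3)_6 → 1³ + 3³ = 1 + 27 = 28
28 = (4,4)_6 → 4³ + 4³ = 64 + 64 = 128
128 = (3,3,2)_6 → 3³ + 3³ + 2³ = 27 + 27 + 8 = 62
62 = (1,4,2)_6 → 1³ + 4³ + 2³ = 1 + 64 + 8 = 73
73 = (2,0,1)_6 → 2³ + 0³ + 1³ = 8 + 0 + 1 = 9  — 9 already appeared earlier.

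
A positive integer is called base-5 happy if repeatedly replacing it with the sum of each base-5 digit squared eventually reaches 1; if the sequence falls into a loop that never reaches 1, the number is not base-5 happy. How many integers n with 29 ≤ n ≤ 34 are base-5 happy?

1

29: 29 → 17 → 13 → 13  (repeats 13)
30: 30 → 2 → 4 → 16 → 10 → 4  (repeats 4)
31: 31 → 3 → 9 → 17 → 13 → 13  (repeats 13)
32: 32 → 6 → 2 → 4 → 16 → 10 → 4  (repeats 4)
33: 33 → 11 → 5 → 1  (reaches 1)
34: 34 → 18 → 18  (repeats 18)
base-5 happy: 33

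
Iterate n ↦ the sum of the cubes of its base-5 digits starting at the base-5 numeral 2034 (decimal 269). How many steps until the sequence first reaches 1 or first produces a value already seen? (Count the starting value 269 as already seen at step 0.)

8

269 = (2,0,3,4)_5 → 2³ + 0³ + 3³ + 4³ = 99
99 = (3,4,4)_5 → 3³ + 4³ + 4³ = 155
155 = (1,1,1,0)_5 → 1³ + 1³ + 1³ + 0³ = 3
3 = (3)_5 → 3³ = 27
27 = (1,0,2)_5 → 1³ + 0³ + 2³ = 9
9 = (1,4)_5 → 1³ + 4³ = 65
65 = (2,3,0)_5 → 2³ + 3³ + 0³ = 35
35 = (1,2,0)_5 → 1³ + 2³ + 0³ = 9  — 9 repeats.
That took 8 steps.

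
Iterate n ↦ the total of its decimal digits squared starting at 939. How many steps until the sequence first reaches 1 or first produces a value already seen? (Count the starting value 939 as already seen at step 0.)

13

939 → 9² + 3² + 9² = 81 + 9 + 81 = 171
171 → 1² + 7² + 1² = 1 + 49 + 1 = 51
51 → 5² + 1² = 25 + 1 = 26
26 → 2² + 6² = 4 + 36 = 40
40 → 4² + 0² = 16 + 0 = 16
16 → 1² + 6² = 1 + 36 = 37
37 → 3² + 7² = 9 + 49 = 58
58 → 5² + 8² = 25 + 64 = 89
89 → 8² + 9² = 64 + 81 = 145
145 → 1² + 4² + 5² = 1 + 16 + 25 = 42
42 → 4² + 2² = 16 + 4 = 20
20 → 2² + 0² = 4 + 0 = 4
4 → 4² = 16  — 16 repeats.
That took 13 steps.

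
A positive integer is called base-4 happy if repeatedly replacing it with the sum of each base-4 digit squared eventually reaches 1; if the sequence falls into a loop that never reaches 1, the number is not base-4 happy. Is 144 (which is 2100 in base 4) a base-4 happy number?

base-4 happy

144 = (2,1,0,0)_4 → 2² + 1² + 0² + 0² = 4 + 1 + 0 + 0 = 5
5 = (1,1)_4 → 1² + 1² = 1 + 1 = 2
2 = (2)_4 → 2² = 4
4 = (1,0)_4 → 1² + 0² = 1 + 0 = 1  — reached 1.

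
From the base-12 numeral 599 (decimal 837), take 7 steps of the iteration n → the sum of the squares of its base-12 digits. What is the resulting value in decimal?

5

837 = (5,9,9)_12 → 5² + 9² + 9² = 187
187 = (1,3,7)_12 → 1² + 3² + 7² = 59
59 = (4,11)_12 → 4² + 11² = 137
137 = (11,5)_12 → 11² + 5² = 146
146 = (1,0,2)_12 → 1² + 0² + 2² = 5
5 = (5)_12 → 5² = 25
25 = (2,1)_12 → 2² + 1² = 5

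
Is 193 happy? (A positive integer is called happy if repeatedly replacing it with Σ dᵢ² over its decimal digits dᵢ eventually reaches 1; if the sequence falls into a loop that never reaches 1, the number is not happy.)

happy

193 → 1² + 9² + 3² = 91
91 → 9² + 1² = 82
82 → 8² + 2² = 68
68 → 6² + 8² = 100
100 → 1² + 0² + 0² = 1  — reached 1.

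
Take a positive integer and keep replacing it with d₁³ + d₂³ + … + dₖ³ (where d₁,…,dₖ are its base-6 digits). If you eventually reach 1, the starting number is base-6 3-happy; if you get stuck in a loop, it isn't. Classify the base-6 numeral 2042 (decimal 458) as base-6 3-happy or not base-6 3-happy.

458 = (2,0,4,2)_6 → 2³ + 0³ + 4³ + 2³ = 8 + 0 + 64 + 8 = 80
80 = (2,1,2)_6 → 2³ + 1³ + 2³ = 8 + 1 + 8 = 17
17 = (2,5)_6 → 2³ + 5³ = 8 + 125 = 133
133 = (3,4,1)_6 → 3³ + 4³ + 1³ = 27 + 64 + 1 = 92
92 = (2,3,2)_6 → 2³ + 3³ + 2³ = 8 + 27 + 8 = 43
43 = (1,1,1)_6 → 1³ + 1³ + 1³ = 1 + 1 + 1 = 3
3 = (3)_6 → 3³ = 27
27 = (4,3)_6 → 4³ + 3³ = 64 + 27 = 91
91 = (2,3,1)_6 → 2³ + 3³ + 1³ = 8 + 27 + 1 = 36
36 = (1,0,0)_6 → 1³ + 0³ + 0³ = 1 + 0 + 0 = 1  — reached 1.

base-6 3-happy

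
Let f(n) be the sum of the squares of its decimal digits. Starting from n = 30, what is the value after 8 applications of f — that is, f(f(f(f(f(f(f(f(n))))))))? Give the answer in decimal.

30 → 9
9 → 81
81 → 65
65 → 61
61 → 37
37 → 58
58 → 89
89 → 145

145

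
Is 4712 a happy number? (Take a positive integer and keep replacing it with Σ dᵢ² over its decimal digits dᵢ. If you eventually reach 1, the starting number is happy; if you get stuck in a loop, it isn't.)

happy

4712 → 4² + 7² + 1² + 2² = 70
70 → 7² + 0² = 49
49 → 4² + 9² = 97
97 → 9² + 7² = 130
130 → 1² + 3² + 0² = 10
10 → 1² + 0² = 1  — reached 1.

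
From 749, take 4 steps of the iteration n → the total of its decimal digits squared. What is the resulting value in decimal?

749 → 7² + 4² + 9² = 49 + 16 + 81 = 146
146 → 1² + 4² + 6² = 1 + 16 + 36 = 53
53 → 5² + 3² = 25 + 9 = 34
34 → 3² + 4² = 9 + 16 = 25

25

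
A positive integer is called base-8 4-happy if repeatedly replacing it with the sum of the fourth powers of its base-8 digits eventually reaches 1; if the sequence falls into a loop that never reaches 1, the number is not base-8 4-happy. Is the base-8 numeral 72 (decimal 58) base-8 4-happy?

base-8 4-happy

58 = (7,2)_8 → 2417
2417 = (4,5,6,1)_8 → 2178
2178 = (4,2,0,2)_8 → 288
288 = (4,4,0)_8 → 512
512 = (1,0,0,0)_8 → 1  — reached 1.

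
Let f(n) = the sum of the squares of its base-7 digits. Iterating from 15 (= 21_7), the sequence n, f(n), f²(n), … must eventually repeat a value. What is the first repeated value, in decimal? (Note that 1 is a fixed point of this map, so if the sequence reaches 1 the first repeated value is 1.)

25

15 = (2,1)_7 → 2² + 1² = 4 + 1 = 5
5 = (5)_7 → 5² = 25
25 = (3,4)_7 → 3² + 4² = 9 + 16 = 25  — 25 already appeared earlier.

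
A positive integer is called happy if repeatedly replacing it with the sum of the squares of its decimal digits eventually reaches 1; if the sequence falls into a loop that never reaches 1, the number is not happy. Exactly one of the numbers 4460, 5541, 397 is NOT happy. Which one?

5541

4460: 4460 → 68 → 100 → 1  — reaches 1 (happy)
5541: 5541 → 67 → 85 → 89 → 145 → 42 → 20 → 4 → 16 → 37 → 58 → 89  — repeats 89 (not happy)
397: 397 → 139 → 91 → 82 → 68 → 100 → 1  — reaches 1 (happy)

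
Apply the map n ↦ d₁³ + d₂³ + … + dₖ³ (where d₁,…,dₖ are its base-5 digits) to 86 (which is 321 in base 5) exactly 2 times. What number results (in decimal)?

10

86 = (3,2,1)_5 → 3³ + 2³ + 1³ = 27 + 8 + 1 = 36
36 = (1,2,1)_5 → 1³ + 2³ + 1³ = 1 + 8 + 1 = 10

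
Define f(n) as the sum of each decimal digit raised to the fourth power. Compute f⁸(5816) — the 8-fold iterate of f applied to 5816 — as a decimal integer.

13139

5816 → 5⁴ + 8⁴ + 1⁴ + 6⁴ = 6018
6018 → 6⁴ + 0⁴ + 1⁴ + 8⁴ = 5393
5393 → 5⁴ + 3⁴ + 9⁴ + 3⁴ = 7348
7348 → 7⁴ + 3⁴ + 4⁴ + 8⁴ = 6834
6834 → 6⁴ + 8⁴ + 3⁴ + 4⁴ = 5729
5729 → 5⁴ + 7⁴ + 2⁴ + 9⁴ = 9603
9603 → 9⁴ + 6⁴ + 0⁴ + 3⁴ = 7938
7938 → 7⁴ + 9⁴ + 3⁴ + 8⁴ = 13139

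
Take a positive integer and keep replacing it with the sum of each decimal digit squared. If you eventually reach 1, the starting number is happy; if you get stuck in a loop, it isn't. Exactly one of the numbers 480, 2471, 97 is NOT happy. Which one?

480

480: 480 → 80 → 64 → 52 → 29 → 85 → 89 → 145 → 42 → 20 → 4 → 16 → 37 → 58 → 89  — repeats 89 (not happy)
2471: 2471 → 70 → 49 → 97 → 130 → 10 → 1  — reaches 1 (happy)
97: 97 → 130 → 10 → 1  — reaches 1 (happy)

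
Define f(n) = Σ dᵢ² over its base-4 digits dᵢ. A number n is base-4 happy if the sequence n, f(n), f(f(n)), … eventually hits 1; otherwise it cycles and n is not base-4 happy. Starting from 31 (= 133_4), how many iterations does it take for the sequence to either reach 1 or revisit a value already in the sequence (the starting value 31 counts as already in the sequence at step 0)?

31 = (1,3,3)_4 → 1² + 3² + 3² = 1 + 9 + 9 = 19
19 = (1,0,3)_4 → 1² + 0² + 3² = 1 + 0 + 9 = 10
10 = (2,2)_4 → 2² + 2² = 4 + 4 = 8
8 = (2,0)_4 → 2² + 0² = 4 + 0 = 4
4 = (1,0)_4 → 1² + 0² = 1 + 0 = 1  — reached 1.
That took 5 steps.

5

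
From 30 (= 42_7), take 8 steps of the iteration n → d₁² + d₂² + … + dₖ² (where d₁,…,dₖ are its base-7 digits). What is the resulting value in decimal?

2

30 = (4,2)_7 → 4² + 2² = 16 + 4 = 20
20 = (2,6)_7 → 2² + 6² = 4 + 36 = 40
40 = (5,5)_7 → 5² + 5² = 25 + 25 = 50
50 = (1,0,1)_7 → 1² + 0² + 1² = 1 + 0 + 1 = 2
2 = (2)_7 → 2² = 4
4 = (4)_7 → 4² = 16
16 = (2,2)_7 → 2² + 2² = 4 + 4 = 8
8 = (1,1)_7 → 1² + 1² = 1 + 1 = 2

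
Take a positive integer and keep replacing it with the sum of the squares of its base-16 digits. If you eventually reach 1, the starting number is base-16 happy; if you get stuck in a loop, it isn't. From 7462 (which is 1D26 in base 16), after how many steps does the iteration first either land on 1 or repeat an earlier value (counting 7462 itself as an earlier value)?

13

7462 = (1,13,2,6)_16 → 1² + 13² + 2² + 6² = 1 + 169 + 4 + 36 = 210
210 = (13,2)_16 → 13² + 2² = 169 + 4 = 173
173 = (10,13)_16 → 10² + 13² = 100 + 169 = 269
269 = (1,0,13)_16 → 1² + 0² + 13² = 1 + 0 + 169 = 170
170 = (10,10)_16 → 10² + 10² = 100 + 100 = 200
200 = (12,8)_16 → 12² + 8² = 144 + 64 = 208
208 = (13,0)_16 → 13² + 0² = 169 + 0 = 169
169 = (10,9)_16 → 10² + 9² = 100 + 81 = 181
181 = (11,5)_16 → 11² + 5² = 121 + 25 = 146
146 = (9,2)_16 → 9² + 2² = 81 + 4 = 85
85 = (5,5)_16 → 5² + 5² = 25 + 25 = 50
50 = (3,2)_16 → 3² + 2² = 9 + 4 = 13
13 = (13)_16 → 13² = 169  — 169 repeats.
That took 13 steps.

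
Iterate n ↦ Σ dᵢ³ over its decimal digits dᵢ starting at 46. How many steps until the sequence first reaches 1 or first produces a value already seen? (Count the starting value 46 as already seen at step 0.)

6

46 → 4³ + 6³ = 64 + 216 = 280
280 → 2³ + 8³ + 0³ = 8 + 512 + 0 = 520
520 → 5³ + 2³ + 0³ = 125 + 8 + 0 = 133
133 → 1³ + 3³ + 3³ = 1 + 27 + 27 = 55
55 → 5³ + 5³ = 125 + 125 = 250
250 → 2³ + 5³ + 0³ = 8 + 125 + 0 = 133  — 133 repeats.
That took 6 steps.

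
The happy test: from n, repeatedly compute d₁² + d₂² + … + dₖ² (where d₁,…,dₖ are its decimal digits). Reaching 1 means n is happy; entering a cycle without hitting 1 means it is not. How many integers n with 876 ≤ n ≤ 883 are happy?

876: 876 → 149 → 98 → 145 → 42 → 20 → 4 → 16 → 37 → 58 → 89 → 145  (repeats 145)
877: 877 → 162 → 41 → 17 → 50 → 25 → 29 → 85 → 89 → 145 → 42 → 20 → 4 → 16 → 37 → 58 → 89  (repeats 89)
878: 878 → 177 → 99 → 162 → 41 → 17 → 50 → 25 → 29 → 85 → 89 → 145 → 42 → 20 → 4 → 16 → 37 → 58 → 89  (repeats 89)
879: 879 → 194 → 98 → 145 → 42 → 20 → 4 → 16 → 37 → 58 → 89 → 145  (repeats 145)
880: 880 → 128 → 69 → 117 → 51 → 26 → 40 → 16 → 37 → 58 → 89 → 145 → 42 → 20 → 4 → 16  (repeats 16)
881: 881 → 129 → 86 → 100 → 1  (reaches 1)
882: 882 → 132 → 14 → 17 → 50 → 25 → 29 → 85 → 89 → 145 → 42 → 20 → 4 → 16 → 37 → 58 → 89  (repeats 89)
883: 883 → 137 → 59 → 106 → 37 → 58 → 89 → 145 → 42 → 20 → 4 → 16 → 37  (repeats 37)
happy: 881

1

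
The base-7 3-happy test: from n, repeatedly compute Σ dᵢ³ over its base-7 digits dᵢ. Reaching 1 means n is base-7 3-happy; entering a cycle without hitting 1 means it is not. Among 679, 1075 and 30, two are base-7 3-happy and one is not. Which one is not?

30

679: 679 → 433 → 343 → 1  — reaches 1 (base-7 3-happy)
1075: 1075 → 307 → 433 → 343 → 1  — reaches 1 (base-7 3-happy)
30: 30 → 72 → 36 → 126 → 72  — repeats 72 (not base-7 3-happy)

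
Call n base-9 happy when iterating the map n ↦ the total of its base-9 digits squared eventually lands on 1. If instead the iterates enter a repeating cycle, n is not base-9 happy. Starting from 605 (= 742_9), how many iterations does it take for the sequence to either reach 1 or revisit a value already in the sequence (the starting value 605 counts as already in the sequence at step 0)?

605 = (7,4,2)_9 → 69
69 = (7,6)_9 → 85
85 = (1,0,4)_9 → 17
17 = (1,8)_9 → 65
65 = (7,2)_9 → 53
53 = (5,8)_9 → 89
89 = (1,0,8)_9 → 65  — 65 repeats.
That took 7 steps.

7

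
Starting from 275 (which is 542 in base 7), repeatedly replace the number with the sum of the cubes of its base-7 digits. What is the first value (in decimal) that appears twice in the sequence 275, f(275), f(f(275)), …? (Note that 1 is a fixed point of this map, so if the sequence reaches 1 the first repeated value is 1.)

275 = (5,4,2)_7 → 5³ + 4³ + 2³ = 125 + 64 + 8 = 197
197 = (4,0,1)_7 → 4³ + 0³ + 1³ = 64 + 0 + 1 = 65
65 = (1,2,2)_7 → 1³ + 2³ + 2³ = 1 + 8 + 8 = 17
17 = (2,3)_7 → 2³ + 3³ = 8 + 27 = 35
35 = (5,0)_7 → 5³ + 0³ = 125 + 0 = 125
125 = (2,3,6)_7 → 2³ + 3³ + 6³ = 8 + 27 + 216 = 251
251 = (5,0,6)_7 → 5³ + 0³ + 6³ = 125 + 0 + 216 = 341
341 = (6,6,5)_7 → 6³ + 6³ + 5³ = 216 + 216 + 125 = 557
557 = (1,4,2,4)_7 → 1³ + 4³ + 2³ + 4³ = 1 + 64 + 8 + 64 = 137
137 = (2,5,4)_7 → 2³ + 5³ + 4³ = 8 + 125 + 64 = 197  — 197 already appeared earlier.

197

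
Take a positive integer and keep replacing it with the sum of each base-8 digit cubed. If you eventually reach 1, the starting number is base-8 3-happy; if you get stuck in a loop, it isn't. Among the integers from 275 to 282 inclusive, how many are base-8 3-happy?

2

275: 275 → 99 → 92 → 92  — not base-8 3-happy
276: 276 → 136 → 9 → 2 → 8 → 1  — base-8 3-happy
277: 277 → 197 → 152 → 35 → 91 → 55 → 559 → 469 → 476 → 434 → 440 → 559  — not base-8 3-happy
278: 278 → 288 → 128 → 8 → 1  — base-8 3-happy
279: 279 → 415 → 586 → 11 → 28 → 91 → 55 → 559 → 469 → 476 → 434 → 440 → 559  — not base-8 3-happy
280: 280 → 91 → 55 → 559 → 469 → 476 → 434 → 440 → 559  — not base-8 3-happy
281: 281 → 92 → 92  — not base-8 3-happy
282: 282 → 99 → 92 → 92  — not base-8 3-happy
base-8 3-happy: 276, 278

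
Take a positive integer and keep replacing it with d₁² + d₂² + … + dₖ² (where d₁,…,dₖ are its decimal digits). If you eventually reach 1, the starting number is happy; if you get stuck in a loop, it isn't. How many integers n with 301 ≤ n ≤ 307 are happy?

2

301: 301 → 10 → 1  (reaches 1)
302: 302 → 13 → 10 → 1  (reaches 1)
303: 303 → 18 → 65 → 61 → 37 → 58 → 89 → 145 → 42 → 20 → 4 → 16 → 37  (repeats 37)
304: 304 → 25 → 29 → 85 → 89 → 145 → 42 → 20 → 4 → 16 → 37 → 58 → 89  (repeats 89)
305: 305 → 34 → 25 → 29 → 85 → 89 → 145 → 42 → 20 → 4 → 16 → 37 → 58 → 89  (repeats 89)
306: 306 → 45 → 41 → 17 → 50 → 25 → 29 → 85 → 89 → 145 → 42 → 20 → 4 → 16 → 37 → 58 → 89  (repeats 89)
307: 307 → 58 → 89 → 145 → 42 → 20 → 4 → 16 → 37 → 58  (repeats 58)
happy: 301, 302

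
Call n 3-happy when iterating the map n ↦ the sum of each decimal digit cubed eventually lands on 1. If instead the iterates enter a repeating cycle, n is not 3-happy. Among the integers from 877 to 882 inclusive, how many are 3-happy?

877: 877 → 1198 → 1243 → 100 → 1  (reaches 1)
878: 878 → 1367 → 587 → 980 → 1241 → 74 → 407 → 407  (repeats 407)
879: 879 → 1584 → 702 → 351 → 153 → 153  (repeats 153)
880: 880 → 1024 → 73 → 370 → 370  (repeats 370)
881: 881 → 1025 → 134 → 92 → 737 → 713 → 371 → 371  (repeats 371)
882: 882 → 1032 → 36 → 243 → 99 → 1458 → 702 → 351 → 153 → 153  (repeats 153)
3-happy: 877

1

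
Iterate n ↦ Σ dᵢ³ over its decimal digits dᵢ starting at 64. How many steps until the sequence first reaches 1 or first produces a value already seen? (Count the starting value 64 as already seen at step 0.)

64 → 6³ + 4³ = 216 + 64 = 280
280 → 2³ + 8³ + 0³ = 8 + 512 + 0 = 520
520 → 5³ + 2³ + 0³ = 125 + 8 + 0 = 133
133 → 1³ + 3³ + 3³ = 1 + 27 + 27 = 55
55 → 5³ + 5³ = 125 + 125 = 250
250 → 2³ + 5³ + 0³ = 8 + 125 + 0 = 133  — 133 repeats.
That took 6 steps.

6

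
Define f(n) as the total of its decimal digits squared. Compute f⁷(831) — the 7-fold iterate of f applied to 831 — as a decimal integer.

831 → 8² + 3² + 1² = 64 + 9 + 1 = 74
74 → 7² + 4² = 49 + 16 = 65
65 → 6² + 5² = 36 + 25 = 61
61 → 6² + 1² = 36 + 1 = 37
37 → 3² + 7² = 9 + 49 = 58
58 → 5² + 8² = 25 + 64 = 89
89 → 8² + 9² = 64 + 81 = 145

145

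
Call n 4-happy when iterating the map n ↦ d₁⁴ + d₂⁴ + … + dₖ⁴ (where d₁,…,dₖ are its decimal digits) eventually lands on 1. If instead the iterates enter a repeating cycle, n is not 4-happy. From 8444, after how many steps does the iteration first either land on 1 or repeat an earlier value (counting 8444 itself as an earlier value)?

15

8444 → 8⁴ + 4⁴ + 4⁴ + 4⁴ = 4096 + 256 + 256 + 256 = 4864
4864 → 4⁴ + 8⁴ + 6⁴ + 4⁴ = 256 + 4096 + 1296 + 256 = 5904
5904 → 5⁴ + 9⁴ + 0⁴ + 4⁴ = 625 + 6561 + 0 + 256 = 7442
7442 → 7⁴ + 4⁴ + 4⁴ + 2⁴ = 2401 + 256 + 256 + 16 = 2929
2929 → 2⁴ + 9⁴ + 2⁴ + 9⁴ = 16 + 6561 + 16 + 6561 = 13154
13154 → 1⁴ + 3⁴ + 1⁴ + 5⁴ + 4⁴ = 1 + 81 + 1 + 625 + 256 = 964
964 → 9⁴ + 6⁴ + 4⁴ = 6561 + 1296 + 256 = 8113
8113 → 8⁴ + 1⁴ + 1⁴ + 3⁴ = 4096 + 1 + 1 + 81 = 4179
4179 → 4⁴ + 1⁴ + 7⁴ + 9⁴ = 256 + 1 + 2401 + 6561 = 9219
9219 → 9⁴ + 2⁴ + 1⁴ + 9⁴ = 6561 + 16 + 1 + 6561 = 13139
13139 → 1⁴ + 3⁴ + 1⁴ + 3⁴ + 9⁴ = 1 + 81 + 1 + 81 + 6561 = 6725
6725 → 6⁴ + 7⁴ + 2⁴ + 5⁴ = 1296 + 2401 + 16 + 625 = 4338
4338 → 4⁴ + 3⁴ + 3⁴ + 8⁴ = 256 + 81 + 81 + 4096 = 4514
4514 → 4⁴ + 5⁴ + 1⁴ + 4⁴ = 256 + 625 + 1 + 256 = 1138
1138 → 1⁴ + 1⁴ + 3⁴ + 8⁴ = 1 + 1 + 81 + 4096 = 4179  — 4179 repeats.
That took 15 steps.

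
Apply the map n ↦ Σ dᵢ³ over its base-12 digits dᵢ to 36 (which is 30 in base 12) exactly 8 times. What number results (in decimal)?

190

36 = (3,0)_12 → 3³ + 0³ = 27 + 0 = 27
27 = (2,3)_12 → 2³ + 3³ = 8 + 27 = 35
35 = (2,11)_12 → 2³ + 11³ = 8 + 1331 = 1339
1339 = (9,3,7)_12 → 9³ + 3³ + 7³ = 729 + 27 + 343 = 1099
1099 = (7,7,7)_12 → 7³ + 7³ + 7³ = 343 + 343 + 343 = 1029
1029 = (7,1,9)_12 → 7³ + 1³ + 9³ = 343 + 1 + 729 = 1073
1073 = (7,5,5)_12 → 7³ + 5³ + 5³ = 343 + 125 + 125 = 593
593 = (4,1,5)_12 → 4³ + 1³ + 5³ = 64 + 1 + 125 = 190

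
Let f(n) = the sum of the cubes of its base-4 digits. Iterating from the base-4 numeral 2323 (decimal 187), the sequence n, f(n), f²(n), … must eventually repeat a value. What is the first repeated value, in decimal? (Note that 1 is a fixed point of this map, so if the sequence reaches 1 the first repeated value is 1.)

187 = (2,3,2,3)_4 → 2³ + 3³ + 2³ + 3³ = 8 + 27 + 8 + 27 = 70
70 = (1,0,1,2)_4 → 1³ + 0³ + 1³ + 2³ = 1 + 0 + 1 + 8 = 10
10 = (2,2)_4 → 2³ + 2³ = 8 + 8 = 16
16 = (1,0,0)_4 → 1³ + 0³ + 0³ = 1 + 0 + 0 = 1  — reached the fixed point 1.
1 → 1, so 1 is the first repeated value.

1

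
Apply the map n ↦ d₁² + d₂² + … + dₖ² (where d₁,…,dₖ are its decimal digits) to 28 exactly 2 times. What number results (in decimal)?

28 → 68
68 → 100

100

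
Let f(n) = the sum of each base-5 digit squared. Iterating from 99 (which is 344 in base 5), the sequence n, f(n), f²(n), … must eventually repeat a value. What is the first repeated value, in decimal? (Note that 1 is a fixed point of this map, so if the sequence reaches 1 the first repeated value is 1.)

1

99 = (3,4,4)_5 → 41
41 = (1,3,1)_5 → 11
11 = (2,1)_5 → 5
5 = (1,0)_5 → 1  — reached the fixed point 1.
1 → 1, so 1 is the first repeated value.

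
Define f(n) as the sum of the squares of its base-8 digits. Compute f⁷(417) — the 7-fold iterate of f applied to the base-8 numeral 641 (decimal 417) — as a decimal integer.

417 = (6,4,1)_8 → 6² + 4² + 1² = 53
53 = (6,5)_8 → 6² + 5² = 61
61 = (7,5)_8 → 7² + 5² = 74
74 = (1,1,2)_8 → 1² + 1² + 2² = 6
6 = (6)_8 → 6² = 36
36 = (4,4)_8 → 4² + 4² = 32
32 = (4,0)_8 → 4² + 0² = 16

16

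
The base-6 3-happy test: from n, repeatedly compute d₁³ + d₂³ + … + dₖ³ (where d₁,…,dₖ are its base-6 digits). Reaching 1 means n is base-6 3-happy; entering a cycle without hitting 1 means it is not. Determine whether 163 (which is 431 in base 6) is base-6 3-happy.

163 = (4,3,1)_6 → 4³ + 3³ + 1³ = 64 + 27 + 1 = 92
92 = (2,3,2)_6 → 2³ + 3³ + 2³ = 8 + 27 + 8 = 43
43 = (1,1,1)_6 → 1³ + 1³ + 1³ = 1 + 1 + 1 = 3
3 = (3)_6 → 3³ = 27
27 = (4,3)_6 → 4³ + 3³ = 64 + 27 = 91
91 = (2,3,1)_6 → 2³ + 3³ + 1³ = 8 + 27 + 1 = 36
36 = (1,0,0)_6 → 1³ + 0³ + 0³ = 1 + 0 + 0 = 1  — reached 1.

base-6 3-happy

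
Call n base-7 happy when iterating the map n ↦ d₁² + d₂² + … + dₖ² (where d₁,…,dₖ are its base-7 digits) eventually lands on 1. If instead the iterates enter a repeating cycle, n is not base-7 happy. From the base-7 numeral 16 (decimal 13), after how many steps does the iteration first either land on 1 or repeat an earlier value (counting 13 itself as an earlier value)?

4

13 = (1,6)_7 → 1² + 6² = 37
37 = (5,2)_7 → 5² + 2² = 29
29 = (4,1)_7 → 4² + 1² = 17
17 = (2,3)_7 → 2² + 3² = 13  — 13 repeats.
That took 4 steps.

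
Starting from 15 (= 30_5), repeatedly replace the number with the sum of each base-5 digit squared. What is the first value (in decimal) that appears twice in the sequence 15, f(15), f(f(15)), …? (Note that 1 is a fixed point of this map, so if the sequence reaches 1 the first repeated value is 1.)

15 = (3,0)_5 → 3² + 0² = 9 + 0 = 9
9 = (1,4)_5 → 1² + 4² = 1 + 16 = 17
17 = (3,2)_5 → 3² + 2² = 9 + 4 = 13
13 = (2,3)_5 → 2² + 3² = 4 + 9 = 13  — 13 already appeared earlier.

13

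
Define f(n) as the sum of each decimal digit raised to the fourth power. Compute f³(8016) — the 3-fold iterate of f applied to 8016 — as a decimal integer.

8016 → 8⁴ + 0⁴ + 1⁴ + 6⁴ = 4096 + 0 + 1 + 1296 = 5393
5393 → 5⁴ + 3⁴ + 9⁴ + 3⁴ = 625 + 81 + 6561 + 81 = 7348
7348 → 7⁴ + 3⁴ + 4⁴ + 8⁴ = 2401 + 81 + 256 + 4096 = 6834

6834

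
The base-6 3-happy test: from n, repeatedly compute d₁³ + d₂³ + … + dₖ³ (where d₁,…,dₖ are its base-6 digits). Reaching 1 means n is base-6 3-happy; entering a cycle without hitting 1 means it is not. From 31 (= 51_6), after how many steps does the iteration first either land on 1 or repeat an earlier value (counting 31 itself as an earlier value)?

8

31 = (5,1)_6 → 5³ + 1³ = 125 + 1 = 126
126 = (3,3,0)_6 → 3³ + 3³ + 0³ = 27 + 27 + 0 = 54
54 = (1,3,0)_6 → 1³ + 3³ + 0³ = 1 + 27 + 0 = 28
28 = (4,4)_6 → 4³ + 4³ = 64 + 64 = 128
128 = (3,3,2)_6 → 3³ + 3³ + 2³ = 27 + 27 + 8 = 62
62 = (1,4,2)_6 → 1³ + 4³ + 2³ = 1 + 64 + 8 = 73
73 = (2,0,1)_6 → 2³ + 0³ + 1³ = 8 + 0 + 1 = 9
9 = (1,3)_6 → 1³ + 3³ = 1 + 27 = 28  — 28 repeats.
That took 8 steps.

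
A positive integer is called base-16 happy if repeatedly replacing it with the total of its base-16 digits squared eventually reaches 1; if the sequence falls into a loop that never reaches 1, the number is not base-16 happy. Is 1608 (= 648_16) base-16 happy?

base-16 happy

1608 = (6,4,8)_16 → 116
116 = (7,4)_16 → 65
65 = (4,1)_16 → 17
17 = (1,1)_16 → 2
2 = (2)_16 → 4
4 = (4)_16 → 16
16 = (1,0)_16 → 1  — reached 1.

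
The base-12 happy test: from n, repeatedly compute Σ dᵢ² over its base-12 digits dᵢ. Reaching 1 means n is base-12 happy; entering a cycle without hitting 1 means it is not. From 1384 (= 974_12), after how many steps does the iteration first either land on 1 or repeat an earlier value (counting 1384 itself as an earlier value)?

1384 = (9,7,4)_12 → 146
146 = (1,0,2)_12 → 5
5 = (5)_12 → 25
25 = (2,1)_12 → 5  — 5 repeats.
That took 4 steps.

4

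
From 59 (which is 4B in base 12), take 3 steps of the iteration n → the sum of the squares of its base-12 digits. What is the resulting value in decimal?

5

59 = (4,11)_12 → 137
137 = (11,5)_12 → 146
146 = (1,0,2)_12 → 5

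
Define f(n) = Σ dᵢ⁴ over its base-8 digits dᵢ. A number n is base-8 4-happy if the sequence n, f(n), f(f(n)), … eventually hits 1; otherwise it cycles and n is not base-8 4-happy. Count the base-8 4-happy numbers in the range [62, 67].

1

62: 62 → 3697 → 3699 → 3779 → 2563 → 706 → 98 → 273 → 273  (repeats 273)
63: 63 → 4802 → 99 → 338 → 657 → 34 → 272 → 272  (repeats 272)
64: 64 → 1  (reaches 1)
65: 65 → 2 → 16 → 16  (repeats 16)
66: 66 → 17 → 17  (repeats 17)
67: 67 → 82 → 33 → 257 → 257  (repeats 257)
base-8 4-happy: 64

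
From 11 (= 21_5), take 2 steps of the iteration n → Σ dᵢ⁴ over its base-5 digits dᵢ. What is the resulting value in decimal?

97

11 = (2,1)_5 → 2⁴ + 1⁴ = 16 + 1 = 17
17 = (3,2)_5 → 3⁴ + 2⁴ = 81 + 16 = 97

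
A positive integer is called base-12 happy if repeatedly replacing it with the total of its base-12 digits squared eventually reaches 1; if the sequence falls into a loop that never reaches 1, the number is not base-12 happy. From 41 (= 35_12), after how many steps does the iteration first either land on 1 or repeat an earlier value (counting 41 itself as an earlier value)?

10

41 = (3,5)_12 → 3² + 5² = 34
34 = (2,10)_12 → 2² + 10² = 104
104 = (8,8)_12 → 8² + 8² = 128
128 = (10,8)_12 → 10² + 8² = 164
164 = (1,1,8)_12 → 1² + 1² + 8² = 66
66 = (5,6)_12 → 5² + 6² = 61
61 = (5,1)_12 → 5² + 1² = 26
26 = (2,2)_12 → 2² + 2² = 8
8 = (8)_12 → 8² = 64
64 = (5,4)_12 → 5² + 4² = 41  — 41 repeats.
That took 10 steps.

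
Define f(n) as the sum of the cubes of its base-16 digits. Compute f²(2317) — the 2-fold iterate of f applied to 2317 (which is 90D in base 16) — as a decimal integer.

2317 = (9,0,13)_16 → 9³ + 0³ + 13³ = 2926
2926 = (11,6,14)_16 → 11³ + 6³ + 14³ = 4291

4291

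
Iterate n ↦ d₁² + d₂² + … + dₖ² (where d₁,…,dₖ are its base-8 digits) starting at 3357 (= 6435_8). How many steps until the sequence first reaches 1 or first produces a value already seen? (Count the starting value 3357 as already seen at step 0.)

5

3357 = (6,4,3,5)_8 → 6² + 4² + 3² + 5² = 36 + 16 + 9 + 25 = 86
86 = (1,2,6)_8 → 1² + 2² + 6² = 1 + 4 + 36 = 41
41 = (5,1)_8 → 5² + 1² = 25 + 1 = 26
26 = (3,2)_8 → 3² + 2² = 9 + 4 = 13
13 = (1,5)_8 → 1² + 5² = 1 + 25 = 26  — 26 repeats.
That took 5 steps.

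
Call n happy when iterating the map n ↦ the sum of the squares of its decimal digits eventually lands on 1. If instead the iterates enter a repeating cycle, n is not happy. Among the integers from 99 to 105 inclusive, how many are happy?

2

99: 99 → 162 → 41 → 17 → 50 → 25 → 29 → 85 → 89 → 145 → 42 → 20 → 4 → 16 → 37 → 58 → 89  — not happy
100: 100 → 1  — happy
101: 101 → 2 → 4 → 16 → 37 → 58 → 89 → 145 → 42 → 20 → 4  — not happy
102: 102 → 5 → 25 → 29 → 85 → 89 → 145 → 42 → 20 → 4 → 16 → 37 → 58 → 89  — not happy
103: 103 → 10 → 1  — happy
104: 104 → 17 → 50 → 25 → 29 → 85 → 89 → 145 → 42 → 20 → 4 → 16 → 37 → 58 → 89  — not happy
105: 105 → 26 → 40 → 16 → 37 → 58 → 89 → 145 → 42 → 20 → 4 → 16  — not happy
happy: 100, 103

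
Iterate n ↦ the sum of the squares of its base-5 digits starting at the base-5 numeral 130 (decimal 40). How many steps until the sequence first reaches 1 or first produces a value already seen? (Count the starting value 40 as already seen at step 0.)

4

40 = (1,3,0)_5 → 1² + 3² + 0² = 10
10 = (2,0)_5 → 2² + 0² = 4
4 = (4)_5 → 4² = 16
16 = (3,1)_5 → 3² + 1² = 10  — 10 repeats.
That took 4 steps.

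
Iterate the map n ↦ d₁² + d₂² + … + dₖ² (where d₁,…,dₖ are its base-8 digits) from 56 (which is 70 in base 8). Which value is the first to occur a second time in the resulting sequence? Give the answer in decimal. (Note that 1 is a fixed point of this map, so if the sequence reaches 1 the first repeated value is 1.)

56 = (7,0)_8 → 7² + 0² = 49
49 = (6,1)_8 → 6² + 1² = 37
37 = (4,5)_8 → 4² + 5² = 41
41 = (5,1)_8 → 5² + 1² = 26
26 = (3,2)_8 → 3² + 2² = 13
13 = (1,5)_8 → 1² + 5² = 26  — 26 already appeared earlier.

26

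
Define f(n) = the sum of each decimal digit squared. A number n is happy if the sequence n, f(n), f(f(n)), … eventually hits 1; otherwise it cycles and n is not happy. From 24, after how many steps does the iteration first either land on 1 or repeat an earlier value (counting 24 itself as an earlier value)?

9

24 → 2² + 4² = 4 + 16 = 20
20 → 2² + 0² = 4 + 0 = 4
4 → 4² = 16
16 → 1² + 6² = 1 + 36 = 37
37 → 3² + 7² = 9 + 49 = 58
58 → 5² + 8² = 25 + 64 = 89
89 → 8² + 9² = 64 + 81 = 145
145 → 1² + 4² + 5² = 1 + 16 + 25 = 42
42 → 4² + 2² = 16 + 4 = 20  — 20 repeats.
That took 9 steps.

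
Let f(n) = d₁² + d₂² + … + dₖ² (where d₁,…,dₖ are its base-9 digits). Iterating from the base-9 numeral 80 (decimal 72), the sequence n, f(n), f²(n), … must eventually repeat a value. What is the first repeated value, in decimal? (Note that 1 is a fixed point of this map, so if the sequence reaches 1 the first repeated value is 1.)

50

72 = (8,0)_9 → 8² + 0² = 64 + 0 = 64
64 = (7,1)_9 → 7² + 1² = 49 + 1 = 50
50 = (5,5)_9 → 5² + 5² = 25 + 25 = 50  — 50 already appeared earlier.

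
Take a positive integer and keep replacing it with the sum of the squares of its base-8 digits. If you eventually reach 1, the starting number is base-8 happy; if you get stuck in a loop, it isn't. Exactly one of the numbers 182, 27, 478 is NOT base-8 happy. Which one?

182: 182 → 76 → 18 → 8 → 1  — reaches 1 (base-8 happy)
27: 27 → 18 → 8 → 1  — reaches 1 (base-8 happy)
478: 478 → 94 → 46 → 61 → 74 → 6 → 36 → 32 → 16 → 4 → 16  — repeats 16 (not base-8 happy)

478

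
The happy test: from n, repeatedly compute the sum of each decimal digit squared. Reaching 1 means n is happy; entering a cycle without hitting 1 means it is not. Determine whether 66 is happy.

66 → 6² + 6² = 72
72 → 7² + 2² = 53
53 → 5² + 3² = 34
34 → 3² + 4² = 25
25 → 2² + 5² = 29
29 → 2² + 9² = 85
85 → 8² + 5² = 89
89 → 8² + 9² = 145
145 → 1² + 4² + 5² = 42
42 → 4² + 2² = 20
20 → 2² + 0² = 4
4 → 4² = 16
16 → 1² + 6² = 37
37 → 3² + 7² = 58
58 → 5² + 8² = 89  — 89 already seen; the sequence cycles without reaching 1.

not happy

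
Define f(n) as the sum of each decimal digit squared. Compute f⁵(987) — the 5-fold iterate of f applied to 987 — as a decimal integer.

20

987 → 9² + 8² + 7² = 81 + 64 + 49 = 194
194 → 1² + 9² + 4² = 1 + 81 + 16 = 98
98 → 9² + 8² = 81 + 64 = 145
145 → 1² + 4² + 5² = 1 + 16 + 25 = 42
42 → 4² + 2² = 16 + 4 = 20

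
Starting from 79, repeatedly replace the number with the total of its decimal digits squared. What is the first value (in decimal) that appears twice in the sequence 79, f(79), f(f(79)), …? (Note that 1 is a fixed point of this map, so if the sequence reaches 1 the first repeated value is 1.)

1

79 → 7² + 9² = 49 + 81 = 130
130 → 1² + 3² + 0² = 1 + 9 + 0 = 10
10 → 1² + 0² = 1 + 0 = 1  — reached the fixed point 1.
1 → 1, so 1 is the first repeated value.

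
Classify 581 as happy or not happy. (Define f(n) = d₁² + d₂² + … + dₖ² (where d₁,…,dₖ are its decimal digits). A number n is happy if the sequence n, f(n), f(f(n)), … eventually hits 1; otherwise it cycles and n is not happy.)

581 → 5² + 8² + 1² = 25 + 64 + 1 = 90
90 → 9² + 0² = 81 + 0 = 81
81 → 8² + 1² = 64 + 1 = 65
65 → 6² + 5² = 36 + 25 = 61
61 → 6² + 1² = 36 + 1 = 37
37 → 3² + 7² = 9 + 49 = 58
58 → 5² + 8² = 25 + 64 = 89
89 → 8² + 9² = 64 + 81 = 145
145 → 1² + 4² + 5² = 1 + 16 + 25 = 42
42 → 4² + 2² = 16 + 4 = 20
20 → 2² + 0² = 4 + 0 = 4
4 → 4² = 16
16 → 1² + 6² = 1 + 36 = 37  — 37 already seen; the sequence cycles without reaching 1.

not happy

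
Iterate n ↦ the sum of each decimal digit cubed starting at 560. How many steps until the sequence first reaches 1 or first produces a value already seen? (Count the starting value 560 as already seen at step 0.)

560 → 5³ + 6³ + 0³ = 341
341 → 3³ + 4³ + 1³ = 92
92 → 9³ + 2³ = 737
737 → 7³ + 3³ + 7³ = 713
713 → 7³ + 1³ + 3³ = 371
371 → 3³ + 7³ + 1³ = 371  — 371 repeats.
That took 6 steps.

6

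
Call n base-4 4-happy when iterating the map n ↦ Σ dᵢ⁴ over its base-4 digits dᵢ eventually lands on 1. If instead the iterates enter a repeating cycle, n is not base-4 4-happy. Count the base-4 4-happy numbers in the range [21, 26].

21: 21 → 3 → 81 → 3  — not base-4 4-happy
22: 22 → 18 → 17 → 2 → 16 → 1  — base-4 4-happy
23: 23 → 83 → 83  — not base-4 4-happy
24: 24 → 17 → 2 → 16 → 1  — base-4 4-happy
25: 25 → 18 → 17 → 2 → 16 → 1  — base-4 4-happy
26: 26 → 33 → 17 → 2 → 16 → 1  — base-4 4-happy
base-4 4-happy: 22, 24, 25, 26

4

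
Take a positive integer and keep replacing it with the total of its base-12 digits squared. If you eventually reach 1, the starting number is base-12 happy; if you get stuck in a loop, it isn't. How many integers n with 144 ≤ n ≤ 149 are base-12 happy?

1

144: 144 → 1  (reaches 1)
145: 145 → 2 → 4 → 16 → 17 → 26 → 8 → 64 → 41 → 34 → 104 → 128 → 164 → 66 → 61 → 26  (repeats 26)
146: 146 → 5 → 25 → 5  (repeats 5)
147: 147 → 10 → 100 → 80 → 100  (repeats 100)
148: 148 → 17 → 26 → 8 → 64 → 41 → 34 → 104 → 128 → 164 → 66 → 61 → 26  (repeats 26)
149: 149 → 26 → 8 → 64 → 41 → 34 → 104 → 128 → 164 → 66 → 61 → 26  (repeats 26)
base-12 happy: 144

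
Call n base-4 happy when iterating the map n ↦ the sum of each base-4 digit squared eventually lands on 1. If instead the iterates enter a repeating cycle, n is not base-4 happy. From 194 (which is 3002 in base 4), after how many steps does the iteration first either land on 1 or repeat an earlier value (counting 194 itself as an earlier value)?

194 = (3,0,0,2)_4 → 13
13 = (3,1)_4 → 10
10 = (2,2)_4 → 8
8 = (2,0)_4 → 4
4 = (1,0)_4 → 1  — reached 1.
That took 5 steps.

5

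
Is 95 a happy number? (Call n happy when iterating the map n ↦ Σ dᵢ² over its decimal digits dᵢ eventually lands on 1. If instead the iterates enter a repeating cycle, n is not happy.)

95 → 9² + 5² = 106
106 → 1² + 0² + 6² = 37
37 → 3² + 7² = 58
58 → 5² + 8² = 89
89 → 8² + 9² = 145
145 → 1² + 4² + 5² = 42
42 → 4² + 2² = 20
20 → 2² + 0² = 4
4 → 4² = 16
16 → 1² + 6² = 37  — 37 already seen; the sequence cycles without reaching 1.

not happy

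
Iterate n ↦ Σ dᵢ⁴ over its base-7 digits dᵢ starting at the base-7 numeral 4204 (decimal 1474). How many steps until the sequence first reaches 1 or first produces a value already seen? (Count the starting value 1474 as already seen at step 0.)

1474 = (4,2,0,4)_7 → 4⁴ + 2⁴ + 0⁴ + 4⁴ = 528
528 = (1,3,5,3)_7 → 1⁴ + 3⁴ + 5⁴ + 3⁴ = 788
788 = (2,2,0,4)_7 → 2⁴ + 2⁴ + 0⁴ + 4⁴ = 288
288 = (5,6,1)_7 → 5⁴ + 6⁴ + 1⁴ = 1922
1922 = (5,4,1,4)_7 → 5⁴ + 4⁴ + 1⁴ + 4⁴ = 1138
1138 = (3,2,1,4)_7 → 3⁴ + 2⁴ + 1⁴ + 4⁴ = 354
354 = (1,0,1,4)_7 → 1⁴ + 0⁴ + 1⁴ + 4⁴ = 258
258 = (5,1,6)_7 → 5⁴ + 1⁴ + 6⁴ = 1922  — 1922 repeats.
That took 8 steps.

8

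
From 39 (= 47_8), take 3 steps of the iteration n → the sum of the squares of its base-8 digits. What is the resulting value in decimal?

4

39 = (4,7)_8 → 4² + 7² = 16 + 49 = 65
65 = (1,0,1)_8 → 1² + 0² + 1² = 1 + 0 + 1 = 2
2 = (2)_8 → 2² = 4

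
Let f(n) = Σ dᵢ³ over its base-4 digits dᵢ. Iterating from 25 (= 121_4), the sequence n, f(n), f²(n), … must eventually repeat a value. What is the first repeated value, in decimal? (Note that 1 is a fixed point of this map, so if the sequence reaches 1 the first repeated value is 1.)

25 = (1,2,1)_4 → 1³ + 2³ + 1³ = 1 + 8 + 1 = 10
10 = (2,2)_4 → 2³ + 2³ = 8 + 8 = 16
16 = (1,0,0)_4 → 1³ + 0³ + 0³ = 1 + 0 + 0 = 1  — reached the fixed point 1.
1 → 1, so 1 is the first repeated value.

1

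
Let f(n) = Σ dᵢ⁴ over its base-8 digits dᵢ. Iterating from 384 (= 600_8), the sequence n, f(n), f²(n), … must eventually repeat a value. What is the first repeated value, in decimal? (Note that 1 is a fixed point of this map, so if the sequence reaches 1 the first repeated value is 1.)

384 = (6,0,0)_8 → 6⁴ + 0⁴ + 0⁴ = 1296
1296 = (2,4,2,0)_8 → 2⁴ + 4⁴ + 2⁴ + 0⁴ = 288
288 = (4,4,0)_8 → 4⁴ + 4⁴ + 0⁴ = 512
512 = (1,0,0,0)_8 → 1⁴ + 0⁴ + 0⁴ + 0⁴ = 1  — reached the fixed point 1.
1 → 1, so 1 is the first repeated value.

1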